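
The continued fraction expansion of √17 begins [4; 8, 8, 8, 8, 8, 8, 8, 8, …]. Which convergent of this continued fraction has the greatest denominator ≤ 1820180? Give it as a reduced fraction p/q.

1166876/283009

a_0 = 4: 4/1  (≤ bound)
a_1 = 8: 33/8  (≤ bound)
a_2 = 8: 268/65  (≤ bound)
a_3 = 8: 2177/528  (≤ bound)
a_4 = 8: 17684/4289  (≤ bound)
a_5 = 8: 143649/34840  (≤ bound)
a_6 = 8: 1166876/283009  (≤ bound)
a_7 = 8: 9478657/2298912  (> 1820180, stop)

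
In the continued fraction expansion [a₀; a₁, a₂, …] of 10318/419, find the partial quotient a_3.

1

10318 ÷ 419 → quotient 24, remainder 262
419 ÷ 262 → quotient 1, remainder 157
262 ÷ 157 → quotient 1, remainder 105
157 ÷ 105 → quotient 1, remainder 52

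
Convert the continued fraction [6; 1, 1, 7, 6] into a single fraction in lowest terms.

601/92

Use the convergent recurrence hₖ = aₖ·hₖ₋₁ + hₖ₋₂ (and likewise for the denominators kₖ):
a_0 = 6: 6/1
a_1 = 1: 7/1
a_2 = 1: 13/2
a_3 = 7: 98/15
a_4 = 6: 601/92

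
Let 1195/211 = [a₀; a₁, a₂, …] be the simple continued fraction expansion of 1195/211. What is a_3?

Repeatedly divide and take the remainder:
1195 ÷ 211 → quotient 5, remainder 140
211 ÷ 140 → quotient 1, remainder 71
140 ÷ 71 → quotient 1, remainder 69
71 ÷ 69 → quotient 1, remainder 2

1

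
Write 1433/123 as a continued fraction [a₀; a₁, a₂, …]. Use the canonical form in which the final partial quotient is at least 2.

1433 = 11·123 + 80, so a_0 = 11
123 = 1·80 + 43, so a_1 = 1
80 = 1·43 + 37, so a_2 = 1
43 = 1·37 + 6, so a_3 = 1
37 = 6·6 + 1, so a_4 = 6
6 = 6·1 + 0, so a_5 = 6

[11; 1, 1, 1, 6, 6]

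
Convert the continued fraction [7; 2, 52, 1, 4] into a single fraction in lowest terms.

a_0 = 7: 7/1
a_1 = 2: 15/2
a_2 = 52: 787/105
a_3 = 1: 802/107
a_4 = 4: 3995/533

3995/533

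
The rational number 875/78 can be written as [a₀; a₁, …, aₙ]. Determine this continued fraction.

Apply division with remainder until the remainder is 0:
875 ÷ 78 → quotient 11, remainder 17
78 ÷ 17 → quotient 4, remainder 10
17 ÷ 10 → quotient 1, remainder 7
10 ÷ 7 → quotient 1, remainder 3
7 ÷ 3 → quotient 2, remainder 1
3 ÷ 1 → quotient 3, remainder 0

[11; 4, 1, 1, 2, 3]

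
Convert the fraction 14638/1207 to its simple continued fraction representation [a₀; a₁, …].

Apply division with remainder until the remainder is 0:
14638 ÷ 1207 → quotient 12, remainder 154
1207 ÷ 154 → quotient 7, remainder 129
154 ÷ 129 → quotient 1, remainder 25
129 ÷ 25 → quotient 5, remainder 4
25 ÷ 4 → quotient 6, remainder 1
4 ÷ 1 → quotient 4, remainder 0

[12; 7, 1, 5, 6, 4]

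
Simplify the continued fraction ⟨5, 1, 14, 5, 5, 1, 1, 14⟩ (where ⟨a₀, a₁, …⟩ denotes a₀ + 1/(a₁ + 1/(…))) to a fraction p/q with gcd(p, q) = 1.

74741/12595

Start with 14.
1 + 1/(14/1) = 1 + 1/14 = 15/14
1 + 1/(15/14) = 1 + 14/15 = 29/15
5 + 1/(29/15) = 5 + 15/29 = 160/29
5 + 1/(160/29) = 5 + 29/160 = 829/160
14 + 1/(829/160) = 14 + 160/829 = 11766/829
1 + 1/(11766/829) = 1 + 829/11766 = 12595/11766
5 + 1/(12595/11766) = 5 + 11766/12595 = 74741/12595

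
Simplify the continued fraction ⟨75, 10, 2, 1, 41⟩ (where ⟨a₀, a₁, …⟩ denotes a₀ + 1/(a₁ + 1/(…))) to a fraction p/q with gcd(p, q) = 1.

97025/1292

Start with 41.
1 + 1/(41/1) = 1 + 1/41 = 42/41
2 + 1/(42/41) = 2 + 41/42 = 125/42
10 + 1/(125/42) = 10 + 42/125 = 1292/125
75 + 1/(1292/125) = 75 + 125/1292 = 97025/1292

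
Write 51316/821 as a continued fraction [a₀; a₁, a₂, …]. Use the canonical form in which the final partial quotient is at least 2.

51316 = 62·821 + 414, so a_0 = 62
821 = 1·414 + 407, so a_1 = 1
414 = 1·407 + 7, so a_2 = 1
407 = 58·7 + 1, so a_3 = 58
7 = 7·1 + 0, so a_4 = 7

[62; 1, 1, 58, 7]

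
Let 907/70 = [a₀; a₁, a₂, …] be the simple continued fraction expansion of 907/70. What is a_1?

1

Repeatedly divide and take the remainder:
907 ÷ 70 → quotient 12, remainder 67
70 ÷ 67 → quotient 1, remainder 3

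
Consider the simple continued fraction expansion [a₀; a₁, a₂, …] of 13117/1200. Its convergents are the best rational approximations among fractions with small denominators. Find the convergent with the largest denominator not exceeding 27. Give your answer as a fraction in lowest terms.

a_0 = 10: 10/1  (≤ bound)
a_1 = 1: 11/1  (≤ bound)
a_2 = 13: 153/14  (≤ bound)
a_3 = 2: 317/29  (> 27, stop)

153/14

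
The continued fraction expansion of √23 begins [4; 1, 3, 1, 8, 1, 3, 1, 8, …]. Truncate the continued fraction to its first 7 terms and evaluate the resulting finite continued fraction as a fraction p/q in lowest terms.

916/191

a_0 = 4: 4/1
a_1 = 1: 5/1
a_2 = 3: 19/4
a_3 = 1: 24/5
a_4 = 8: 211/44
a_5 = 1: 235/49
a_6 = 3: 916/191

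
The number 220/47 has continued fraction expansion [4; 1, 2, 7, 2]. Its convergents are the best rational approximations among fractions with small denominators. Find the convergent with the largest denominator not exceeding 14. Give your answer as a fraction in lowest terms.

14/3

a_0 = 4: 4/1  (≤ bound)
a_1 = 1: 5/1  (≤ bound)
a_2 = 2: 14/3  (≤ bound)
a_3 = 7: 103/22  (> 14, stop)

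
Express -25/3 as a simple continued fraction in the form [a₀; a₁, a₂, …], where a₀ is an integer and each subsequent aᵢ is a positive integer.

[-9; 1, 2]

Apply division with remainder until the remainder is 0:
⌊-25/3⌋ = -9, remainder 2
⌊3/2⌋ = 1, remainder 1
⌊2/1⌋ = 2, remainder 0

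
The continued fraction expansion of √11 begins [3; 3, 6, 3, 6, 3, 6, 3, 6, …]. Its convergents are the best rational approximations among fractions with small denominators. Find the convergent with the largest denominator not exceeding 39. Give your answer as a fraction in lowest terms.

63/19

List convergents until the denominator exceeds the bound:
a_0 = 3: 3/1  (≤ bound)
a_1 = 3: 10/3  (≤ bound)
a_2 = 6: 63/19  (≤ bound)
a_3 = 3: 199/60  (> 39, stop)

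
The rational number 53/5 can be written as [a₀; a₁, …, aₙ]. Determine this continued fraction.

[10; 1, 1, 2]

Apply division with remainder until the remainder is 0:
53 ÷ 5 → quotient 10, remainder 3
5 ÷ 3 → quotient 1, remainder 2
3 ÷ 2 → quotient 1, remainder 1
2 ÷ 1 → quotient 2, remainder 0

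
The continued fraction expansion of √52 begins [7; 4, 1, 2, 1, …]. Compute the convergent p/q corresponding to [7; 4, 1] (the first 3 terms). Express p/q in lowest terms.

Start with 1.
4 + 1/(1/1) = 4 + 1/1 = 5/1
7 + 1/(5/1) = 7 + 1/5 = 36/5

36/5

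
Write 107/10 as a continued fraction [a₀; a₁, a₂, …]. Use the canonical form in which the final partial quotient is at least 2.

107 = 10·10 + 7, so a_0 = 10
10 = 1·7 + 3, so a_1 = 1
7 = 2·3 + 1, so a_2 = 2
3 = 3·1 + 0, so a_3 = 3

[10; 1, 2, 3]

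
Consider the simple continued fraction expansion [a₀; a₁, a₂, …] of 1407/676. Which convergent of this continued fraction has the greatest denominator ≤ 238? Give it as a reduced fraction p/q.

a_0 = 2: 2/1  (≤ bound)
a_1 = 12: 25/12  (≤ bound)
a_2 = 3: 77/37  (≤ bound)
a_3 = 2: 179/86  (≤ bound)
a_4 = 3: 614/295  (> 238, stop)

179/86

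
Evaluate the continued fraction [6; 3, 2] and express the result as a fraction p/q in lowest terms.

Collapse the nested fraction from the inside out:
Start with 2.
3 + 1/(2/1) = 3 + 1/2 = 7/2
6 + 1/(7/2) = 6 + 2/7 = 44/7

44/7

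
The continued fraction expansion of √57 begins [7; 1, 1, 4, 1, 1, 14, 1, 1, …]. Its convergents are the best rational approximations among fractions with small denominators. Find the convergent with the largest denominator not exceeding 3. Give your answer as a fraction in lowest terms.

a_0 = 7: 7/1  (≤ bound)
a_1 = 1: 8/1  (≤ bound)
a_2 = 1: 15/2  (≤ bound)
a_3 = 4: 68/9  (> 3, stop)

15/2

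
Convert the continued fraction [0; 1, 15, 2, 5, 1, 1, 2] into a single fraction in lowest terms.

Compute successive convergents:
a_0 = 0: 0/1
a_1 = 1: 1/1
a_2 = 15: 15/16
a_3 = 2: 31/33
a_4 = 5: 170/181
a_5 = 1: 201/214
a_6 = 1: 371/395
a_7 = 2: 943/1004

943/1004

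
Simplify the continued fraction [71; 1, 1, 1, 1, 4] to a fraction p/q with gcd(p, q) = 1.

1647/23

Start with 4.
1 + 1/(4/1) = 1 + 1/4 = 5/4
1 + 1/(5/4) = 1 + 4/5 = 9/5
1 + 1/(9/5) = 1 + 5/9 = 14/9
1 + 1/(14/9) = 1 + 9/14 = 23/14
71 + 1/(23/14) = 71 + 14/23 = 1647/23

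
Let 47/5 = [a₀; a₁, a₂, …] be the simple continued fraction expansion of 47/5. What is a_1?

47 ÷ 5 → quotient 9, remainder 2
5 ÷ 2 → quotient 2, remainder 1

2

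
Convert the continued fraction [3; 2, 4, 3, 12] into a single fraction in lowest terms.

1231/357

Work from the innermost term outward:
Start with 12.
3 + 1/(12/1) = 3 + 1/12 = 37/12
4 + 1/(37/12) = 4 + 12/37 = 160/37
2 + 1/(160/37) = 2 + 37/160 = 357/160
3 + 1/(357/160) = 3 + 160/357 = 1231/357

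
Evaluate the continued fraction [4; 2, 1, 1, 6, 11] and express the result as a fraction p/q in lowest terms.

Start with 11.
6 + 1/(11/1) = 6 + 1/11 = 67/11
1 + 1/(67/11) = 1 + 11/67 = 78/67
1 + 1/(78/67) = 1 + 67/78 = 145/78
2 + 1/(145/78) = 2 + 78/145 = 368/145
4 + 1/(368/145) = 4 + 145/368 = 1617/368

1617/368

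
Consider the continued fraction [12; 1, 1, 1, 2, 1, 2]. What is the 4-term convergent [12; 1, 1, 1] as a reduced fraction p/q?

Compute successive convergents:
a_0 = 12: 12/1
a_1 = 1: 13/1
a_2 = 1: 25/2
a_3 = 1: 38/3

38/3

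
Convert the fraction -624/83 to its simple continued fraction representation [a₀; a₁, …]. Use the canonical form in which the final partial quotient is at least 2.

Repeatedly divide and take the remainder:
-624 ÷ 83 → quotient -8, remainder 40
83 ÷ 40 → quotient 2, remainder 3
40 ÷ 3 → quotient 13, remainder 1
3 ÷ 1 → quotient 3, remainder 0

[-8; 2, 13, 3]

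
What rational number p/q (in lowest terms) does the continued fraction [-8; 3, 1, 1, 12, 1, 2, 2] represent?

Start with 2.
2 + 1/(2/1) = 2 + 1/2 = 5/2
1 + 1/(5/2) = 1 + 2/5 = 7/5
12 + 1/(7/5) = 12 + 5/7 = 89/7
1 + 1/(89/7) = 1 + 7/89 = 96/89
1 + 1/(96/89) = 1 + 89/96 = 185/96
3 + 1/(185/96) = 3 + 96/185 = 651/185
-8 + 1/(651/185) = -8 + 185/651 = -5023/651

-5023/651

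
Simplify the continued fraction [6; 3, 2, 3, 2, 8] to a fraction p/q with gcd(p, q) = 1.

Starting at the tail and folding back:
Start with 8.
2 + 1/(8/1) = 2 + 1/8 = 17/8
3 + 1/(17/8) = 3 + 8/17 = 59/17
2 + 1/(59/17) = 2 + 17/59 = 135/59
3 + 1/(135/59) = 3 + 59/135 = 464/135
6 + 1/(464/135) = 6 + 135/464 = 2919/464

2919/464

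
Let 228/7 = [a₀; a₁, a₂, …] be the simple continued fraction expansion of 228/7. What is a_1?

⌊228/7⌋ = 32, remainder 4
⌊7/4⌋ = 1, remainder 3

1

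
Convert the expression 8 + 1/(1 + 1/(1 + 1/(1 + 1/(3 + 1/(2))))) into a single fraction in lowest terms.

216/25

a_0 = 8: 8/1
a_1 = 1: 9/1
a_2 = 1: 17/2
a_3 = 1: 26/3
a_4 = 3: 95/11
a_5 = 2: 216/25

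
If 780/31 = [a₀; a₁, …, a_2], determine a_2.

Repeatedly divide and take the remainder:
780 = 25·31 + 5, so a_0 = 25
31 = 6·5 + 1, so a_1 = 6
5 = 5·1 + 0, so a_2 = 5

5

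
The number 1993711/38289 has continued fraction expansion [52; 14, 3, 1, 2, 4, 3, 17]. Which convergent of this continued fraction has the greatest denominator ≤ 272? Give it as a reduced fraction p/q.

8175/157

List convergents until the denominator exceeds the bound:
a_0 = 52: 52/1  (≤ bound)
a_1 = 14: 729/14  (≤ bound)
a_2 = 3: 2239/43  (≤ bound)
a_3 = 1: 2968/57  (≤ bound)
a_4 = 2: 8175/157  (≤ bound)
a_5 = 4: 35668/685  (> 272, stop)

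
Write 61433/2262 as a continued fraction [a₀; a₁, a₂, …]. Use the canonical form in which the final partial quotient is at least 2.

[27; 6, 3, 3, 11, 1, 2]

⌊61433/2262⌋ = 27, remainder 359
⌊2262/359⌋ = 6, remainder 108
⌊359/108⌋ = 3, remainder 35
⌊108/35⌋ = 3, remainder 3
⌊35/3⌋ = 11, remainder 2
⌊3/2⌋ = 1, remainder 1
⌊2/1⌋ = 2, remainder 0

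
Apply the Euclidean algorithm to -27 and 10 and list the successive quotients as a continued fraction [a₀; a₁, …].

Apply division with remainder until the remainder is 0:
-27 ÷ 10 → quotient -3, remainder 3
10 ÷ 3 → quotient 3, remainder 1
3 ÷ 1 → quotient 3, remainder 0

[-3; 3, 3]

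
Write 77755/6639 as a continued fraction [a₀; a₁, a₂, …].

[11; 1, 2, 2, 7, 1, 27, 4]

⌊77755/6639⌋ = 11, remainder 4726
⌊6639/4726⌋ = 1, remainder 1913
⌊4726/1913⌋ = 2, remainder 900
⌊1913/900⌋ = 2, remainder 113
⌊900/113⌋ = 7, remainder 109
⌊113/109⌋ = 1, remainder 4
⌊109/4⌋ = 27, remainder 1
⌊4/1⌋ = 4, remainder 0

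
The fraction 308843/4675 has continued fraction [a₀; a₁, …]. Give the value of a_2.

Run the Euclidean algorithm, recording each quotient:
308843 ÷ 4675 → quotient 66, remainder 293
4675 ÷ 293 → quotient 15, remainder 280
293 ÷ 280 → quotient 1, remainder 13

1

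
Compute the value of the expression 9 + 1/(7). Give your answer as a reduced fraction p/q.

Work from the innermost term outward:
Start with 7.
9 + 1/(7/1) = 9 + 1/7 = 64/7

64/7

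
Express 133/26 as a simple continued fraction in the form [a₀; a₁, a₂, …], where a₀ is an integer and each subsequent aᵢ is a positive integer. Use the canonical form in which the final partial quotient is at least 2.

[5; 8, 1, 2]

Apply division with remainder until the remainder is 0:
133 ÷ 26 → quotient 5, remainder 3
26 ÷ 3 → quotient 8, remainder 2
3 ÷ 2 → quotient 1, remainder 1
2 ÷ 1 → quotient 2, remainder 0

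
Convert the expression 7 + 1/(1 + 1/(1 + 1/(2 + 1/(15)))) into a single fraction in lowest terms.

Start with 15.
2 + 1/(15/1) = 2 + 1/15 = 31/15
1 + 1/(31/15) = 1 + 15/31 = 46/31
1 + 1/(46/31) = 1 + 31/46 = 77/46
7 + 1/(77/46) = 7 + 46/77 = 585/77

585/77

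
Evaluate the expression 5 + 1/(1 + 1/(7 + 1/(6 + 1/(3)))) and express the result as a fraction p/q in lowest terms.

911/155

Use the convergent recurrence hₖ = aₖ·hₖ₋₁ + hₖ₋₂ (and likewise for the denominators kₖ):
a_0 = 5: 5/1
a_1 = 1: 6/1
a_2 = 7: 47/8
a_3 = 6: 288/49
a_4 = 3: 911/155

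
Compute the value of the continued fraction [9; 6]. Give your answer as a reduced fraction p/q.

55/6

a_0 = 9: 9/1
a_1 = 6: 55/6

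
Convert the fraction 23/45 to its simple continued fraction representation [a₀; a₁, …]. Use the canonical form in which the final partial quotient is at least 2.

[0; 1, 1, 22]

23 ÷ 45 → quotient 0, remainder 23
45 ÷ 23 → quotient 1, remainder 22
23 ÷ 22 → quotient 1, remainder 1
22 ÷ 1 → quotient 22, remainder 0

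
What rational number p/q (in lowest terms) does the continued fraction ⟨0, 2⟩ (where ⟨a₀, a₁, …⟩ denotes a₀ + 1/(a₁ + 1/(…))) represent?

1/2

a_0 = 0: 0/1
a_1 = 2: 1/2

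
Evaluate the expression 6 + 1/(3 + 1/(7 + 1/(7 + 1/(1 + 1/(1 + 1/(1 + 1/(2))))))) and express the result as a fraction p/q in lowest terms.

a_0 = 6: 6/1
a_1 = 3: 19/3
a_2 = 7: 139/22
a_3 = 7: 992/157
a_4 = 1: 1131/179
a_5 = 1: 2123/336
a_6 = 1: 3254/515
a_7 = 2: 8631/1366

8631/1366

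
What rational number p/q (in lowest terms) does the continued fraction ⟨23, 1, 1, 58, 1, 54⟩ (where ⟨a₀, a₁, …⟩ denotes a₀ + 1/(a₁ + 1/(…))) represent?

Build up convergents one term at a time:
a_0 = 23: 23/1
a_1 = 1: 24/1
a_2 = 1: 47/2
a_3 = 58: 2750/117
a_4 = 1: 2797/119
a_5 = 54: 153788/6543

153788/6543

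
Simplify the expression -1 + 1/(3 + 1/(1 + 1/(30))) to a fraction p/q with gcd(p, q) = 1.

Collapse the nested fraction from the inside out:
Start with 30.
1 + 1/(30/1) = 1 + 1/30 = 31/30
3 + 1/(31/30) = 3 + 30/31 = 123/31
-1 + 1/(123/31) = -1 + 31/123 = -92/123

-92/123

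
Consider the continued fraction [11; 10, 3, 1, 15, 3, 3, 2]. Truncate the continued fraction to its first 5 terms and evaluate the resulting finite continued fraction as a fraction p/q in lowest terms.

Start with 15.
1 + 1/(15/1) = 1 + 1/15 = 16/15
3 + 1/(16/15) = 3 + 15/16 = 63/16
10 + 1/(63/16) = 10 + 16/63 = 646/63
11 + 1/(646/63) = 11 + 63/646 = 7169/646

7169/646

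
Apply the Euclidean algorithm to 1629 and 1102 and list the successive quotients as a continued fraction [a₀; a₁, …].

[1; 2, 10, 1, 47]

1629 ÷ 1102 → quotient 1, remainder 527
1102 ÷ 527 → quotient 2, remainder 48
527 ÷ 48 → quotient 10, remainder 47
48 ÷ 47 → quotient 1, remainder 1
47 ÷ 1 → quotient 47, remainder 0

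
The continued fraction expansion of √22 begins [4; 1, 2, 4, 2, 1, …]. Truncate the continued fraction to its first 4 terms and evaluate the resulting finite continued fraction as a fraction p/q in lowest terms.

61/13

Collapse the nested fraction from the inside out:
Start with 4.
2 + 1/(4/1) = 2 + 1/4 = 9/4
1 + 1/(9/4) = 1 + 4/9 = 13/9
4 + 1/(13/9) = 4 + 9/13 = 61/13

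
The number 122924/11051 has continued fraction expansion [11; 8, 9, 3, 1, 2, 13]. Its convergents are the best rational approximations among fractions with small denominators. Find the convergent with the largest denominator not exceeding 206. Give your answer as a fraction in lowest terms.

a_0 = 11: 11/1  (≤ bound)
a_1 = 8: 89/8  (≤ bound)
a_2 = 9: 812/73  (≤ bound)
a_3 = 3: 2525/227  (> 206, stop)

812/73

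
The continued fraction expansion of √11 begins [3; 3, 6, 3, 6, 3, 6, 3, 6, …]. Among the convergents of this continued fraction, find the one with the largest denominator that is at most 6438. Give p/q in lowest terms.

a_0 = 3: 3/1  (≤ bound)
a_1 = 3: 10/3  (≤ bound)
a_2 = 6: 63/19  (≤ bound)
a_3 = 3: 199/60  (≤ bound)
a_4 = 6: 1257/379  (≤ bound)
a_5 = 3: 3970/1197  (≤ bound)
a_6 = 6: 25077/7561  (> 6438, stop)

3970/1197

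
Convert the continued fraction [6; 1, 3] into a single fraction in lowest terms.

27/4

a_0 = 6: 6/1
a_1 = 1: 7/1
a_2 = 3: 27/4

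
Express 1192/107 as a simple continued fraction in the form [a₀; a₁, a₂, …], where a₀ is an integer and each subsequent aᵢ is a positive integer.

[11; 7, 7, 2]

Run the Euclidean algorithm, recording each quotient:
1192 = 11·107 + 15, so a_0 = 11
107 = 7·15 + 2, so a_1 = 7
15 = 7·2 + 1, so a_2 = 7
2 = 2·1 + 0, so a_3 = 2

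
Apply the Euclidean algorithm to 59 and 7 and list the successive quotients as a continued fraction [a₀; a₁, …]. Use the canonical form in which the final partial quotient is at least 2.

59 ÷ 7 → quotient 8, remainder 3
7 ÷ 3 → quotient 2, remainder 1
3 ÷ 1 → quotient 3, remainder 0

[8; 2, 3]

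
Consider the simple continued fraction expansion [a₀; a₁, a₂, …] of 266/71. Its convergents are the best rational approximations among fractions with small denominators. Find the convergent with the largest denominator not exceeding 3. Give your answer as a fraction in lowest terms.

11/3

a_0 = 3: 3/1  (≤ bound)
a_1 = 1: 4/1  (≤ bound)
a_2 = 2: 11/3  (≤ bound)
a_3 = 1: 15/4  (> 3, stop)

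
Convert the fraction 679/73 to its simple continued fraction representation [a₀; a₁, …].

⌊679/73⌋ = 9, remainder 22
⌊73/22⌋ = 3, remainder 7
⌊22/7⌋ = 3, remainder 1
⌊7/1⌋ = 7, remainder 0

[9; 3, 3, 7]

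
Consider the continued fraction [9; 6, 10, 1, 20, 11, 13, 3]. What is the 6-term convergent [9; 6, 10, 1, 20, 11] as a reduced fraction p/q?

141843/15478

a_0 = 9: 9/1
a_1 = 6: 55/6
a_2 = 10: 559/61
a_3 = 1: 614/67
a_4 = 20: 12839/1401
a_5 = 11: 141843/15478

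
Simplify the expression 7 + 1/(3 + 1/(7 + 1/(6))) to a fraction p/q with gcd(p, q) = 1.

a_0 = 7: 7/1
a_1 = 3: 22/3
a_2 = 7: 161/22
a_3 = 6: 988/135

988/135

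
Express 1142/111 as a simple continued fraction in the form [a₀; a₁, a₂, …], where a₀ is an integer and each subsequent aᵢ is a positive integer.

Repeatedly divide and take the remainder:
1142 = 10·111 + 32, so a_0 = 10
111 = 3·32 + 15, so a_1 = 3
32 = 2·15 + 2, so a_2 = 2
15 = 7·2 + 1, so a_3 = 7
2 = 2·1 + 0, so a_4 = 2

[10; 3, 2, 7, 2]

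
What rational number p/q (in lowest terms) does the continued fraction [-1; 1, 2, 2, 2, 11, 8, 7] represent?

-3284/11177

Start with 7.
8 + 1/(7/1) = 8 + 1/7 = 57/7
11 + 1/(57/7) = 11 + 7/57 = 634/57
2 + 1/(634/57) = 2 + 57/634 = 1325/634
2 + 1/(1325/634) = 2 + 634/1325 = 3284/1325
2 + 1/(3284/1325) = 2 + 1325/3284 = 7893/3284
1 + 1/(7893/3284) = 1 + 3284/7893 = 11177/7893
-1 + 1/(11177/7893) = -1 + 7893/11177 = -3284/11177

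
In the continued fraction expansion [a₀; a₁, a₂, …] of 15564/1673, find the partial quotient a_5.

50

Repeatedly divide and take the remainder:
⌊15564/1673⌋ = 9, remainder 507
⌊1673/507⌋ = 3, remainder 152
⌊507/152⌋ = 3, remainder 51
⌊152/51⌋ = 2, remainder 50
⌊51/50⌋ = 1, remainder 1
⌊50/1⌋ = 50, remainder 0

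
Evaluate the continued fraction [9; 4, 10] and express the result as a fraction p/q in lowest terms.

Build up convergents one term at a time:
a_0 = 9: 9/1
a_1 = 4: 37/4
a_2 = 10: 379/41

379/41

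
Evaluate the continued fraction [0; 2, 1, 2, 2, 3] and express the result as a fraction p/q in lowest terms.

24/65

Start with 3.
2 + 1/(3/1) = 2 + 1/3 = 7/3
2 + 1/(7/3) = 2 + 3/7 = 17/7
1 + 1/(17/7) = 1 + 7/17 = 24/17
2 + 1/(24/17) = 2 + 17/24 = 65/24
0 + 1/(65/24) = 0 + 24/65 = 24/65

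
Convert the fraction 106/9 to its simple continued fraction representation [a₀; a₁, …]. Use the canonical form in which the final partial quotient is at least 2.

[11; 1, 3, 2]

Repeatedly divide and take the remainder:
106 ÷ 9 → quotient 11, remainder 7
9 ÷ 7 → quotient 1, remainder 2
7 ÷ 2 → quotient 3, remainder 1
2 ÷ 1 → quotient 2, remainder 0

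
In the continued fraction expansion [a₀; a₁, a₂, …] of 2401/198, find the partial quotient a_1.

Repeatedly divide and take the remainder:
2401 = 12·198 + 25, so a_0 = 12
198 = 7·25 + 23, so a_1 = 7

7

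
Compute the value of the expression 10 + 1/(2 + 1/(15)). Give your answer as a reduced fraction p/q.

325/31

a_0 = 10: 10/1
a_1 = 2: 21/2
a_2 = 15: 325/31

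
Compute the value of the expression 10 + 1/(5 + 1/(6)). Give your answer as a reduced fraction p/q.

Build up convergents one term at a time:
a_0 = 10: 10/1
a_1 = 5: 51/5
a_2 = 6: 316/31

316/31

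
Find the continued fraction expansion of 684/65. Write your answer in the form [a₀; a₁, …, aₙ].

[10; 1, 1, 10, 3]

684 = 10·65 + 34, so a_0 = 10
65 = 1·34 + 31, so a_1 = 1
34 = 1·31 + 3, so a_2 = 1
31 = 10·3 + 1, so a_3 = 10
3 = 3·1 + 0, so a_4 = 3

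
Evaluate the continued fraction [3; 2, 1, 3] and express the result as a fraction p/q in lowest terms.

Start with 3.
1 + 1/(3/1) = 1 + 1/3 = 4/3
2 + 1/(4/3) = 2 + 3/4 = 11/4
3 + 1/(11/4) = 3 + 4/11 = 37/11

37/11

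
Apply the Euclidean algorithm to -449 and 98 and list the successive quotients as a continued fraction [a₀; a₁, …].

⌊-449/98⌋ = -5, remainder 41
⌊98/41⌋ = 2, remainder 16
⌊41/16⌋ = 2, remainder 9
⌊16/9⌋ = 1, remainder 7
⌊9/7⌋ = 1, remainder 2
⌊7/2⌋ = 3, remainder 1
⌊2/1⌋ = 2, remainder 0

[-5; 2, 2, 1, 1, 3, 2]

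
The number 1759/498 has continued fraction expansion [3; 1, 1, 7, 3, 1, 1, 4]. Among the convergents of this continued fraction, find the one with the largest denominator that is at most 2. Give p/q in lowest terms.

7/2

a_0 = 3: 3/1  (≤ bound)
a_1 = 1: 4/1  (≤ bound)
a_2 = 1: 7/2  (≤ bound)
a_3 = 7: 53/15  (> 2, stop)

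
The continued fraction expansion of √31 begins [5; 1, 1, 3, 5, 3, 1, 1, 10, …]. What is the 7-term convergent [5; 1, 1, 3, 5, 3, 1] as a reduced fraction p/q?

863/155

Starting at the tail and folding back:
Start with 1.
3 + 1/(1/1) = 3 + 1/1 = 4/1
5 + 1/(4/1) = 5 + 1/4 = 21/4
3 + 1/(21/4) = 3 + 4/21 = 67/21
1 + 1/(67/21) = 1 + 21/67 = 88/67
1 + 1/(88/67) = 1 + 67/88 = 155/88
5 + 1/(155/88) = 5 + 88/155 = 863/155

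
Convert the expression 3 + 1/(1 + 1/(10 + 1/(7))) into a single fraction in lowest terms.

305/78

Collapse the nested fraction from the inside out:
Start with 7.
10 + 1/(7/1) = 10 + 1/7 = 71/7
1 + 1/(71/7) = 1 + 7/71 = 78/71
3 + 1/(78/71) = 3 + 71/78 = 305/78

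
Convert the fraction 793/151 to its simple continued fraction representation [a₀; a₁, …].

Repeatedly divide and take the remainder:
793 ÷ 151 → quotient 5, remainder 38
151 ÷ 38 → quotient 3, remainder 37
38 ÷ 37 → quotient 1, remainder 1
37 ÷ 1 → quotient 37, remainder 0

[5; 3, 1, 37]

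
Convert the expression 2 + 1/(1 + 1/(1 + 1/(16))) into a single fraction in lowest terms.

Compute successive convergents:
a_0 = 2: 2/1
a_1 = 1: 3/1
a_2 = 1: 5/2
a_3 = 16: 83/33

83/33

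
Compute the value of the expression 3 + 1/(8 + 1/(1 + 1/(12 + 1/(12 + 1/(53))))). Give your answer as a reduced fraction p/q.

a_0 = 3: 3/1
a_1 = 8: 25/8
a_2 = 1: 28/9
a_3 = 12: 361/116
a_4 = 12: 4360/1401
a_5 = 53: 231441/74369

231441/74369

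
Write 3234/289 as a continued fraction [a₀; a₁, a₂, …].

3234 ÷ 289 → quotient 11, remainder 55
289 ÷ 55 → quotient 5, remainder 14
55 ÷ 14 → quotient 3, remainder 13
14 ÷ 13 → quotient 1, remainder 1
13 ÷ 1 → quotient 13, remainder 0

[11; 5, 3, 1, 13]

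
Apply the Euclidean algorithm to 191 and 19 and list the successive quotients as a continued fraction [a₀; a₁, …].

⌊191/19⌋ = 10, remainder 1
⌊19/1⌋ = 19, remainder 0

[10; 19]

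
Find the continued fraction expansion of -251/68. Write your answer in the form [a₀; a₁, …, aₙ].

-251 ÷ 68 → quotient -4, remainder 21
68 ÷ 21 → quotient 3, remainder 5
21 ÷ 5 → quotient 4, remainder 1
5 ÷ 1 → quotient 5, remainder 0

[-4; 3, 4, 5]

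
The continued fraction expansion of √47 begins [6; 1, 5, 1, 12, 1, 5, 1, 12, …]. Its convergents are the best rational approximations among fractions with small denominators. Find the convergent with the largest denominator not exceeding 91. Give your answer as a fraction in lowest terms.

617/90

a_0 = 6: 6/1  (≤ bound)
a_1 = 1: 7/1  (≤ bound)
a_2 = 5: 41/6  (≤ bound)
a_3 = 1: 48/7  (≤ bound)
a_4 = 12: 617/90  (≤ bound)
a_5 = 1: 665/97  (> 91, stop)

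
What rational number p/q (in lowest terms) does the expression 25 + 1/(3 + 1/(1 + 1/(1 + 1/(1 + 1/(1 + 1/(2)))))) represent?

Collapse the nested fraction from the inside out:
Start with 2.
1 + 1/(2/1) = 1 + 1/2 = 3/2
1 + 1/(3/2) = 1 + 2/3 = 5/3
1 + 1/(5/3) = 1 + 3/5 = 8/5
1 + 1/(8/5) = 1 + 5/8 = 13/8
3 + 1/(13/8) = 3 + 8/13 = 47/13
25 + 1/(47/13) = 25 + 13/47 = 1188/47

1188/47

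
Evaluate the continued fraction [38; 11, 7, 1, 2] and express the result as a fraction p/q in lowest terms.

a_0 = 38: 38/1
a_1 = 11: 419/11
a_2 = 7: 2971/78
a_3 = 1: 3390/89
a_4 = 2: 9751/256

9751/256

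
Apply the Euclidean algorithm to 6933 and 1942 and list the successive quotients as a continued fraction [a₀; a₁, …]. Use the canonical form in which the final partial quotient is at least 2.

Apply division with remainder until the remainder is 0:
⌊6933/1942⌋ = 3, remainder 1107
⌊1942/1107⌋ = 1, remainder 835
⌊1107/835⌋ = 1, remainder 272
⌊835/272⌋ = 3, remainder 19
⌊272/19⌋ = 14, remainder 6
⌊19/6⌋ = 3, remainder 1
⌊6/1⌋ = 6, remainder 0

[3; 1, 1, 3, 14, 3, 6]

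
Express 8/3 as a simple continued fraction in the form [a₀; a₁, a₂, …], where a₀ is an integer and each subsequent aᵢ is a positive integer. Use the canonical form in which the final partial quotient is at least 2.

[2; 1, 2]

Run the Euclidean algorithm, recording each quotient:
8 = 2·3 + 2, so a_0 = 2
3 = 1·2 + 1, so a_1 = 1
2 = 2·1 + 0, so a_2 = 2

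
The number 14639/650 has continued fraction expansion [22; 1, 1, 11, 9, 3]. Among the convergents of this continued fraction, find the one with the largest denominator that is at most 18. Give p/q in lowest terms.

a_0 = 22: 22/1  (≤ bound)
a_1 = 1: 23/1  (≤ bound)
a_2 = 1: 45/2  (≤ bound)
a_3 = 11: 518/23  (> 18, stop)

45/2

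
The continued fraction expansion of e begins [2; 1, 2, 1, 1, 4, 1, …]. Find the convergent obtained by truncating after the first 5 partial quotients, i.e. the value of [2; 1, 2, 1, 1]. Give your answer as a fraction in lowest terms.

Start with 1.
1 + 1/(1/1) = 1 + 1/1 = 2/1
2 + 1/(2/1) = 2 + 1/2 = 5/2
1 + 1/(5/2) = 1 + 2/5 = 7/5
2 + 1/(7/5) = 2 + 5/7 = 19/7

19/7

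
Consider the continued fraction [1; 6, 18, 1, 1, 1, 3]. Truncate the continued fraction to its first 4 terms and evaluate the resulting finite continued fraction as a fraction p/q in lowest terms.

134/115

Start with 1.
18 + 1/(1/1) = 18 + 1/1 = 19/1
6 + 1/(19/1) = 6 + 1/19 = 115/19
1 + 1/(115/19) = 1 + 19/115 = 134/115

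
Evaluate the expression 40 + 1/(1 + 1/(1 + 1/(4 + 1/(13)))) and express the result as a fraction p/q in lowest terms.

Build up convergents one term at a time:
a_0 = 40: 40/1
a_1 = 1: 41/1
a_2 = 1: 81/2
a_3 = 4: 365/9
a_4 = 13: 4826/119

4826/119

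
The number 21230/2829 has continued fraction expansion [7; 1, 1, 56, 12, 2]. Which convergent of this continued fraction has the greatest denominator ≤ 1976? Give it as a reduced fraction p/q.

a_0 = 7: 7/1  (≤ bound)
a_1 = 1: 8/1  (≤ bound)
a_2 = 1: 15/2  (≤ bound)
a_3 = 56: 848/113  (≤ bound)
a_4 = 12: 10191/1358  (≤ bound)
a_5 = 2: 21230/2829  (> 1976, stop)

10191/1358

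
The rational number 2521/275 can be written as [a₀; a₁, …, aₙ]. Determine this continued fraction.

[9; 5, 1, 45]

⌊2521/275⌋ = 9, remainder 46
⌊275/46⌋ = 5, remainder 45
⌊46/45⌋ = 1, remainder 1
⌊45/1⌋ = 45, remainder 0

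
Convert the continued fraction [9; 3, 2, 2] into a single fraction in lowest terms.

158/17

Work from the innermost term outward:
Start with 2.
2 + 1/(2/1) = 2 + 1/2 = 5/2
3 + 1/(5/2) = 3 + 2/5 = 17/5
9 + 1/(17/5) = 9 + 5/17 = 158/17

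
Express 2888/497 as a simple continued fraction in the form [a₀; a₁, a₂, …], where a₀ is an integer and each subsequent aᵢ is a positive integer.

Apply division with remainder until the remainder is 0:
2888 ÷ 497 → quotient 5, remainder 403
497 ÷ 403 → quotient 1, remainder 94
403 ÷ 94 → quotient 4, remainder 27
94 ÷ 27 → quotient 3, remainder 13
27 ÷ 13 → quotient 2, remainder 1
13 ÷ 1 → quotient 13, remainder 0

[5; 1, 4, 3, 2, 13]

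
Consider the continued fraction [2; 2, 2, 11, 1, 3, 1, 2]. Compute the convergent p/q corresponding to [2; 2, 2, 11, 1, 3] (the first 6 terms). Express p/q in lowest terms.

Collapse the nested fraction from the inside out:
Start with 3.
1 + 1/(3/1) = 1 + 1/3 = 4/3
11 + 1/(4/3) = 11 + 3/4 = 47/4
2 + 1/(47/4) = 2 + 4/47 = 98/47
2 + 1/(98/47) = 2 + 47/98 = 243/98
2 + 1/(243/98) = 2 + 98/243 = 584/243

584/243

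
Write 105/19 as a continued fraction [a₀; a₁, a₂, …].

[5; 1, 1, 9]

Repeatedly divide and take the remainder:
105 ÷ 19 → quotient 5, remainder 10
19 ÷ 10 → quotient 1, remainder 9
10 ÷ 9 → quotient 1, remainder 1
9 ÷ 1 → quotient 9, remainder 0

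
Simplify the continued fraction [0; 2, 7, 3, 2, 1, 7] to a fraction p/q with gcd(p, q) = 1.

562/1201

Start with 7.
1 + 1/(7/1) = 1 + 1/7 = 8/7
2 + 1/(8/7) = 2 + 7/8 = 23/8
3 + 1/(23/8) = 3 + 8/23 = 77/23
7 + 1/(77/23) = 7 + 23/77 = 562/77
2 + 1/(562/77) = 2 + 77/562 = 1201/562
0 + 1/(1201/562) = 0 + 562/1201 = 562/1201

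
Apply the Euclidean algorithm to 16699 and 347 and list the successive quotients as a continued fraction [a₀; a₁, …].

[48; 8, 14, 3]

16699 = 48·347 + 43, so a_0 = 48
347 = 8·43 + 3, so a_1 = 8
43 = 14·3 + 1, so a_2 = 14
3 = 3·1 + 0, so a_3 = 3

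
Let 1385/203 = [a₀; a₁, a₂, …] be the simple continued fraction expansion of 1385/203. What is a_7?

3

Apply division with remainder until the remainder is 0:
1385 = 6·203 + 167, so a_0 = 6
203 = 1·167 + 36, so a_1 = 1
167 = 4·36 + 23, so a_2 = 4
36 = 1·23 + 13, so a_3 = 1
23 = 1·13 + 10, so a_4 = 1
13 = 1·10 + 3, so a_5 = 1
10 = 3·3 + 1, so a_6 = 3
3 = 3·1 + 0, so a_7 = 3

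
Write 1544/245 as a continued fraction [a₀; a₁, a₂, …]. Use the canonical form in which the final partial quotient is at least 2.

[6; 3, 3, 4, 1, 1, 2]

Run the Euclidean algorithm, recording each quotient:
1544 = 6·245 + 74, so a_0 = 6
245 = 3·74 + 23, so a_1 = 3
74 = 3·23 + 5, so a_2 = 3
23 = 4·5 + 3, so a_3 = 4
5 = 1·3 + 2, so a_4 = 1
3 = 1·2 + 1, so a_5 = 1
2 = 2·1 + 0, so a_6 = 2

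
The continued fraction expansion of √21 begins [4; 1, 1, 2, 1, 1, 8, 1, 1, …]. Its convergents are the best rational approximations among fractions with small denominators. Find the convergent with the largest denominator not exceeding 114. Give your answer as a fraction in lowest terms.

472/103

List convergents until the denominator exceeds the bound:
a_0 = 4: 4/1  (≤ bound)
a_1 = 1: 5/1  (≤ bound)
a_2 = 1: 9/2  (≤ bound)
a_3 = 2: 23/5  (≤ bound)
a_4 = 1: 32/7  (≤ bound)
a_5 = 1: 55/12  (≤ bound)
a_6 = 8: 472/103  (≤ bound)
a_7 = 1: 527/115  (> 114, stop)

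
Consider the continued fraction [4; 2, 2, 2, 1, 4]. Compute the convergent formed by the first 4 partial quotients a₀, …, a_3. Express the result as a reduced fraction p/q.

Start with 2.
2 + 1/(2/1) = 2 + 1/2 = 5/2
2 + 1/(5/2) = 2 + 2/5 = 12/5
4 + 1/(12/5) = 4 + 5/12 = 53/12

53/12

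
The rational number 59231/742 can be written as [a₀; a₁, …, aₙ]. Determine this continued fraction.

⌊59231/742⌋ = 79, remainder 613
⌊742/613⌋ = 1, remainder 129
⌊613/129⌋ = 4, remainder 97
⌊129/97⌋ = 1, remainder 32
⌊97/32⌋ = 3, remainder 1
⌊32/1⌋ = 32, remainder 0

[79; 1, 4, 1, 3, 32]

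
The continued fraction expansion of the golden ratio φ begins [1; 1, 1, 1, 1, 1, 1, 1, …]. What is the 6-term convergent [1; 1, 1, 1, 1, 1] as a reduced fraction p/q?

Collapse the nested fraction from the inside out:
Start with 1.
1 + 1/(1/1) = 1 + 1/1 = 2/1
1 + 1/(2/1) = 1 + 1/2 = 3/2
1 + 1/(3/2) = 1 + 2/3 = 5/3
1 + 1/(5/3) = 1 + 3/5 = 8/5
1 + 1/(8/5) = 1 + 5/8 = 13/8

13/8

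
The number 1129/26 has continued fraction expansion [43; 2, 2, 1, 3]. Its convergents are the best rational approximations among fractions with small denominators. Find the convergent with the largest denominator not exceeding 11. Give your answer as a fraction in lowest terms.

List convergents until the denominator exceeds the bound:
a_0 = 43: 43/1  (≤ bound)
a_1 = 2: 87/2  (≤ bound)
a_2 = 2: 217/5  (≤ bound)
a_3 = 1: 304/7  (≤ bound)
a_4 = 3: 1129/26  (> 11, stop)

304/7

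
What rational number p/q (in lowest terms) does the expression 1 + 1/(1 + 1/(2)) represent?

5/3

Use the convergent recurrence hₖ = aₖ·hₖ₋₁ + hₖ₋₂ (and likewise for the denominators kₖ):
a_0 = 1: 1/1
a_1 = 1: 2/1
a_2 = 2: 5/3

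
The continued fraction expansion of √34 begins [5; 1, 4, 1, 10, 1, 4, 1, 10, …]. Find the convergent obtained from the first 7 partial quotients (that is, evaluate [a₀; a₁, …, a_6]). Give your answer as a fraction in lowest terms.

Start with 4.
1 + 1/(4/1) = 1 + 1/4 = 5/4
10 + 1/(5/4) = 10 + 4/5 = 54/5
1 + 1/(54/5) = 1 + 5/54 = 59/54
4 + 1/(59/54) = 4 + 54/59 = 290/59
1 + 1/(290/59) = 1 + 59/290 = 349/290
5 + 1/(349/290) = 5 + 290/349 = 2035/349

2035/349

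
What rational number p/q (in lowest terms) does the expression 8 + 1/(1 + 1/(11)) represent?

107/12

Use the convergent recurrence hₖ = aₖ·hₖ₋₁ + hₖ₋₂ (and likewise for the denominators kₖ):
a_0 = 8: 8/1
a_1 = 1: 9/1
a_2 = 11: 107/12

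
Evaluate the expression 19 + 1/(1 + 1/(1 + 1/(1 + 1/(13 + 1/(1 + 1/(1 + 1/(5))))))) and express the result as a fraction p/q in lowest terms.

9220/469

Starting at the tail and folding back:
Start with 5.
1 + 1/(5/1) = 1 + 1/5 = 6/5
1 + 1/(6/5) = 1 + 5/6 = 11/6
13 + 1/(11/6) = 13 + 6/11 = 149/11
1 + 1/(149/11) = 1 + 11/149 = 160/149
1 + 1/(160/149) = 1 + 149/160 = 309/160
1 + 1/(309/160) = 1 + 160/309 = 469/309
19 + 1/(469/309) = 19 + 309/469 = 9220/469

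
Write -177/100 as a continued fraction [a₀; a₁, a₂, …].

Repeatedly divide and take the remainder:
⌊-177/100⌋ = -2, remainder 23
⌊100/23⌋ = 4, remainder 8
⌊23/8⌋ = 2, remainder 7
⌊8/7⌋ = 1, remainder 1
⌊7/1⌋ = 7, remainder 0

[-2; 4, 2, 1, 7]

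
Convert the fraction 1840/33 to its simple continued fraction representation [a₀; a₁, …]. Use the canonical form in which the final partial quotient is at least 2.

Repeatedly divide and take the remainder:
1840 = 55·33 + 25, so a_0 = 55
33 = 1·25 + 8, so a_1 = 1
25 = 3·8 + 1, so a_2 = 3
8 = 8·1 + 0, so a_3 = 8

[55; 1, 3, 8]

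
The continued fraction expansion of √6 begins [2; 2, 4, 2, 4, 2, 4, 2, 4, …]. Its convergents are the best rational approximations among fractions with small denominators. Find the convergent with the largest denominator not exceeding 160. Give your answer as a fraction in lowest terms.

a_0 = 2: 2/1  (≤ bound)
a_1 = 2: 5/2  (≤ bound)
a_2 = 4: 22/9  (≤ bound)
a_3 = 2: 49/20  (≤ bound)
a_4 = 4: 218/89  (≤ bound)
a_5 = 2: 485/198  (> 160, stop)

218/89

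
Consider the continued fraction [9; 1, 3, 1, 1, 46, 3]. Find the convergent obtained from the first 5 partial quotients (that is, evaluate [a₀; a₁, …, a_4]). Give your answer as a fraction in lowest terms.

88/9

a_0 = 9: 9/1
a_1 = 1: 10/1
a_2 = 3: 39/4
a_3 = 1: 49/5
a_4 = 1: 88/9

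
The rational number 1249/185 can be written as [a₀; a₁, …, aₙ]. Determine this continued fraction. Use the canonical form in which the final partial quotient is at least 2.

[6; 1, 3, 46]

⌊1249/185⌋ = 6, remainder 139
⌊185/139⌋ = 1, remainder 46
⌊139/46⌋ = 3, remainder 1
⌊46/1⌋ = 46, remainder 0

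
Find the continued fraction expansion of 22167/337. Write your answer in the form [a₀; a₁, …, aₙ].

⌊22167/337⌋ = 65, remainder 262
⌊337/262⌋ = 1, remainder 75
⌊262/75⌋ = 3, remainder 37
⌊75/37⌋ = 2, remainder 1
⌊37/1⌋ = 37, remainder 0

[65; 1, 3, 2, 37]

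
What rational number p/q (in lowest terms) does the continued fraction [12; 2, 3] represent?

87/7

Start with 3.
2 + 1/(3/1) = 2 + 1/3 = 7/3
12 + 1/(7/3) = 12 + 3/7 = 87/7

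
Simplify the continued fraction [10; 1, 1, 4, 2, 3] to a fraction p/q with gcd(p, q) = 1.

728/69

Build up convergents one term at a time:
a_0 = 10: 10/1
a_1 = 1: 11/1
a_2 = 1: 21/2
a_3 = 4: 95/9
a_4 = 2: 211/20
a_5 = 3: 728/69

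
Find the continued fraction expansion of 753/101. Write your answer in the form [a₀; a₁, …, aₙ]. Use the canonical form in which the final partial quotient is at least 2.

753 = 7·101 + 46, so a_0 = 7
101 = 2·46 + 9, so a_1 = 2
46 = 5·9 + 1, so a_2 = 5
9 = 9·1 + 0, so a_3 = 9

[7; 2, 5, 9]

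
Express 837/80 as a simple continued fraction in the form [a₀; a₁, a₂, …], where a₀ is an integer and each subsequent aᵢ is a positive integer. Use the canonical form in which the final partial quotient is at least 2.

[10; 2, 6, 6]

Repeatedly divide and take the remainder:
837 = 10·80 + 37, so a_0 = 10
80 = 2·37 + 6, so a_1 = 2
37 = 6·6 + 1, so a_2 = 6
6 = 6·1 + 0, so a_3 = 6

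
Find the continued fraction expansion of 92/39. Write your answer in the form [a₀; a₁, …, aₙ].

[2; 2, 1, 3, 1, 2]

92 ÷ 39 → quotient 2, remainder 14
39 ÷ 14 → quotient 2, remainder 11
14 ÷ 11 → quotient 1, remainder 3
11 ÷ 3 → quotient 3, remainder 2
3 ÷ 2 → quotient 1, remainder 1
2 ÷ 1 → quotient 2, remainder 0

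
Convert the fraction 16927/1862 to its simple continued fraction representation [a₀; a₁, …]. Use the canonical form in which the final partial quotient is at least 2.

[9; 11, 56, 3]

Run the Euclidean algorithm, recording each quotient:
16927 ÷ 1862 → quotient 9, remainder 169
1862 ÷ 169 → quotient 11, remainder 3
169 ÷ 3 → quotient 56, remainder 1
3 ÷ 1 → quotient 3, remainder 0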